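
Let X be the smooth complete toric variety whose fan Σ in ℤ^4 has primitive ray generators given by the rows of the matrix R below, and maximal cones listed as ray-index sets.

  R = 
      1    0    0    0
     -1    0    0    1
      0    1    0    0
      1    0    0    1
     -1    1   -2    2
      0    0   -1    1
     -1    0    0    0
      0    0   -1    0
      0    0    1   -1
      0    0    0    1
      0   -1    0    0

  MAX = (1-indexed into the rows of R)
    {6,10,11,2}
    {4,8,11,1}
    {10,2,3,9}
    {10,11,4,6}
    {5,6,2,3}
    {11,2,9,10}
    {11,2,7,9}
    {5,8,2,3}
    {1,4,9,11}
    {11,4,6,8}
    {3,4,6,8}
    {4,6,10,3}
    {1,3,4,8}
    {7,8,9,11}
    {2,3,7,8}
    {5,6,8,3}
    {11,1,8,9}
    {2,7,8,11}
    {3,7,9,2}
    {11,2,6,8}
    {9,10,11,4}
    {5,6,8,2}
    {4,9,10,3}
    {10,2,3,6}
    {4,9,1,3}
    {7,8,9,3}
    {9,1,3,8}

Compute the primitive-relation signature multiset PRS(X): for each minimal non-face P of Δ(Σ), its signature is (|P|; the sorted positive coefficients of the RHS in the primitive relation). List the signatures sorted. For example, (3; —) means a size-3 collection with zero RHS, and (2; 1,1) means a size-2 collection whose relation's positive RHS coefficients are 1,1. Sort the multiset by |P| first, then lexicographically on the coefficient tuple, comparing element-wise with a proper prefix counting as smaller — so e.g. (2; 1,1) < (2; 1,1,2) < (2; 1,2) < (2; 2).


Σ has 20 primitive collections:

  P={1,7}:  v_{1} + v_{7} = 0  ⇒ sig = (2; —)
  P={3,11}:  v_{3} + v_{11} = 0  ⇒ sig = (2; —)
  P={6,9}:  v_{6} + v_{9} = 0  ⇒ sig = (2; —)
  P={1,2}:  v_{1} + v_{2} = v_{10}  ⇒ sig = (2; 1)
  P={1,10}:  v_{1} + v_{10} = v_{4}  ⇒ sig = (2; 1)
  P={4,7}:  v_{4} + v_{7} = v_{10}  ⇒ sig = (2; 1)
  P={7,10}:  v_{7} + v_{10} = v_{2}  ⇒ sig = (2; 1)
  P={8,10}:  v_{8} + v_{10} = v_{6}  ⇒ sig = (2; 1)
  P={1,6}:  v_{1} + v_{6} = v_{4} + v_{8}  ⇒ sig = (2; 1,1)
  P={6,7}:  v_{6} + v_{7} = v_{2} + v_{8}  ⇒ sig = (2; 1,1)
  P={5,9}:  v_{5} + v_{9} = v_{2} + v_{3} + v_{8}  ⇒ sig = (2; 1,1,1)
  P={5,11}:  v_{5} + v_{11} = v_{2} + v_{6} + v_{8}  ⇒ sig = (2; 1,1,1)
  P={4,5}:  v_{4} + v_{5} = v_{3} + 2·v_{6} + v_{10}  ⇒ sig = (2; 1,1,2)
  P={5,10}:  v_{5} + v_{10} = v_{2} + v_{3} + 2·v_{6}  ⇒ sig = (2; 1,1,2)
  P={1,5}:  v_{1} + v_{5} = v_{3} + 2·v_{6}  ⇒ sig = (2; 1,2)
  P={5,7}:  v_{5} + v_{7} = 2·v_{2} + v_{3} + 2·v_{8}  ⇒ sig = (2; 1,2,2)
  P={2,4}:  v_{2} + v_{4} = 2·v_{10}  ⇒ sig = (2; 2)
  P={2,8,9}:  v_{2} + v_{8} + v_{9} = v_{7}  ⇒ sig = (3; 1)
  P={4,8,9}:  v_{4} + v_{8} + v_{9} = v_{1}  ⇒ sig = (3; 1)
  P={2,3,6,8}:  v_{2} + v_{3} + v_{6} + v_{8} = v_{5}  ⇒ sig = (4; 1)

Sorted signature multiset PRS(X):
    (2; —)
    (2; —)
    (2; —)
    (2; 1)
    (2; 1)
    (2; 1)
    (2; 1)
    (2; 1)
    (2; 1,1)
    (2; 1,1)
    (2; 1,1,1)
    (2; 1,1,1)
    (2; 1,1,2)
    (2; 1,1,2)
    (2; 1,2)
    (2; 1,2,2)
    (2; 2)
    (3; 1)
    (3; 1)
    (4; 1)


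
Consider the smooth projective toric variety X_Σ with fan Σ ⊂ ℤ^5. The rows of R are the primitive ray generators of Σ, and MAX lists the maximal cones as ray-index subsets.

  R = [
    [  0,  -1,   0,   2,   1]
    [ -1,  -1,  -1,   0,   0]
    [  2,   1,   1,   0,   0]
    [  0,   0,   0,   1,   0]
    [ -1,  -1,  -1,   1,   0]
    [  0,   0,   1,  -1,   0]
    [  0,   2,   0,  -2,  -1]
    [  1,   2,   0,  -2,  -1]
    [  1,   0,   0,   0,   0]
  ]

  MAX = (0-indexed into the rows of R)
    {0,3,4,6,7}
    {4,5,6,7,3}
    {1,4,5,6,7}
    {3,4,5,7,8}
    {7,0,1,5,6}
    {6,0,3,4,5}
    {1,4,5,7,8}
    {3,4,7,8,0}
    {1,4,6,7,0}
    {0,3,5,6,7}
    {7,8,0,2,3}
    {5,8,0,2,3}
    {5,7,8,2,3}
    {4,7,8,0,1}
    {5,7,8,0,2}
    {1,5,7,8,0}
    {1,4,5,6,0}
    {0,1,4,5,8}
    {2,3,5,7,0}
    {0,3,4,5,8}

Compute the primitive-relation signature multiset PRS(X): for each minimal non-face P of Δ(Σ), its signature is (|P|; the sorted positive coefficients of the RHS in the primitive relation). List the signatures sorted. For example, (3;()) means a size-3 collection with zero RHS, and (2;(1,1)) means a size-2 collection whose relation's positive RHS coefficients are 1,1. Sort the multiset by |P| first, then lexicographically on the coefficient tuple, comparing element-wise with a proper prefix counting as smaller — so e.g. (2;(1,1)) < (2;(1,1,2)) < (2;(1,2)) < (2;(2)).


7 minimal non-faces of Δ(Σ) (on 9 rays):

  P = {1,2}:  v_{1} + v_{2} = v_{8}  ⇒ sig = (2;(1))
  P = {1,3}:  v_{1} + v_{3} = v_{4}  ⇒ sig = (2;(1))
  P = {6,8}:  v_{6} + v_{8} = v_{7}  ⇒ sig = (2;(1))
  P = {2,4}:  v_{2} + v_{4} = v_{3} + v_{8}  ⇒ sig = (2;(1,1))
  P = {2,6}:  v_{2} + v_{6} = v_{0} + v_{3} + v_{5} + 2·v_{7}  ⇒ sig = (2;(1,1,1,2))
  P = {0,4,5,7}:  v_{0} + v_{4} + v_{5} + v_{7} = 0  ⇒ sig = (4;())
  P = {0,3,5,7,8}:  v_{0} + v_{3} + v_{5} + v_{7} + v_{8} = v_{2}  ⇒ sig = (5;(1))

Sorted signature multiset PRS(X):
    |P|=2: 5 collections, coeffs (1), (1), (1), (1,1), (1,1,1,2)
    |P|=4: 1 collection, coeffs ()
    |P|=5: 1 collection, coeffs (1)


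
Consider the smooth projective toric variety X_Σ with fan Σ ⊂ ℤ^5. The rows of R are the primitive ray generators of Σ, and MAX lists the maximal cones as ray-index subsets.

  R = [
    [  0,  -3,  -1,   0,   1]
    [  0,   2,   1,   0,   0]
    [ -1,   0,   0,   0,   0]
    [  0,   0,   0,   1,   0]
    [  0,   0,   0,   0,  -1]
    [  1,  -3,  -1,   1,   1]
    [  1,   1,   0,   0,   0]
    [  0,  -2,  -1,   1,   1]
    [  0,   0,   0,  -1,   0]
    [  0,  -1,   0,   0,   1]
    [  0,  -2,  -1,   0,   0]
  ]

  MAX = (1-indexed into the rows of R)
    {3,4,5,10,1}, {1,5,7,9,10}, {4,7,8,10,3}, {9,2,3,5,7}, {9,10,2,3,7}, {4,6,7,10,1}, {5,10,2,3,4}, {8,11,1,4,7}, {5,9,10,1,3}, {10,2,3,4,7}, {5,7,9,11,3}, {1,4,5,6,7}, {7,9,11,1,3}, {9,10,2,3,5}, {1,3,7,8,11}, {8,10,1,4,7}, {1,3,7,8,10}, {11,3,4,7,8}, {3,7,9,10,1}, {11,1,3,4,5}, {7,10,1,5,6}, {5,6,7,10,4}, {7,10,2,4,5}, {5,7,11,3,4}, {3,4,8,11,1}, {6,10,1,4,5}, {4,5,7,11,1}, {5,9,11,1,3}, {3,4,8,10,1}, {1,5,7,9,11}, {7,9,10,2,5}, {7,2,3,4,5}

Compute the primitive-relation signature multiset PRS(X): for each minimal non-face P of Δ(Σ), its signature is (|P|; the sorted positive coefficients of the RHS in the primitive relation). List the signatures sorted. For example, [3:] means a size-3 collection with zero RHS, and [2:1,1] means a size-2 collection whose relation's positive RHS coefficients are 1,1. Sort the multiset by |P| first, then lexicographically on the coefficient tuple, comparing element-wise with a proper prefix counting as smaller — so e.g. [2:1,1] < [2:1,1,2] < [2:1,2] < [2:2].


Σ has 16 primitive collections:

  P={2,11}:  v_{2} + v_{11} = 0  so sig = [2:]
  P={4,9}:  v_{4} + v_{9} = 0  so sig = [2:]
  P={1,2}:  v_{1} + v_{2} = v_{10}  so sig = [2:1]
  P={10,11}:  v_{10} + v_{11} = v_{1}  so sig = [2:1]
  P={3,6}:  v_{3} + v_{6} = v_{1} + v_{4}  so sig = [2:1,1]
  P={5,8}:  v_{5} + v_{8} = v_{4} + v_{11}  so sig = [2:1,1]
  P={8,9}:  v_{8} + v_{9} = v_{1} + v_{3} + v_{7}  so sig = [2:1,1,1]
  P={2,8}:  v_{2} + v_{8} = v_{3} + v_{4} + v_{7} + v_{10}  so sig = [2:1,1,1,1]
  P={6,9}:  v_{6} + v_{9} = v_{1} + v_{5} + v_{7} + v_{10}  so sig = [2:1,1,1,1]
  P={2,6}:  v_{2} + v_{6} = v_{4} + v_{5} + v_{7} + 2·v_{10}  so sig = [2:1,1,1,2]
  P={6,11}:  v_{6} + v_{11} = 2·v_{1} + v_{4} + v_{5} + v_{7}  so sig = [2:1,1,1,2]
  P={6,8}:  v_{6} + v_{8} = 2·v_{1} + 2·v_{4} + v_{7}  so sig = [2:1,2,2]
  P={3,5,7,10}:  v_{3} + v_{5} + v_{7} + v_{10} = 0  so sig = [4:]
  P={1,3,4,7}:  v_{1} + v_{3} + v_{4} + v_{7} = v_{8}  so sig = [4:1]
  P={1,3,5,7}:  v_{1} + v_{3} + v_{5} + v_{7} = v_{11}  so sig = [4:1]
  P={1,4,5,7,10}:  v_{1} + v_{4} + v_{5} + v_{7} + v_{10} = v_{6}  so sig = [5:1]

so the primitive-relation signature multiset is
{ [2:] ×2,  [2:1] ×2,  [2:1,1] ×2,  [2:1,1,1],  [2:1,1,1,1] ×2,  [2:1,1,1,2] ×2,  [2:1,2,2],  [4:],  [4:1] ×2,  [5:1] }


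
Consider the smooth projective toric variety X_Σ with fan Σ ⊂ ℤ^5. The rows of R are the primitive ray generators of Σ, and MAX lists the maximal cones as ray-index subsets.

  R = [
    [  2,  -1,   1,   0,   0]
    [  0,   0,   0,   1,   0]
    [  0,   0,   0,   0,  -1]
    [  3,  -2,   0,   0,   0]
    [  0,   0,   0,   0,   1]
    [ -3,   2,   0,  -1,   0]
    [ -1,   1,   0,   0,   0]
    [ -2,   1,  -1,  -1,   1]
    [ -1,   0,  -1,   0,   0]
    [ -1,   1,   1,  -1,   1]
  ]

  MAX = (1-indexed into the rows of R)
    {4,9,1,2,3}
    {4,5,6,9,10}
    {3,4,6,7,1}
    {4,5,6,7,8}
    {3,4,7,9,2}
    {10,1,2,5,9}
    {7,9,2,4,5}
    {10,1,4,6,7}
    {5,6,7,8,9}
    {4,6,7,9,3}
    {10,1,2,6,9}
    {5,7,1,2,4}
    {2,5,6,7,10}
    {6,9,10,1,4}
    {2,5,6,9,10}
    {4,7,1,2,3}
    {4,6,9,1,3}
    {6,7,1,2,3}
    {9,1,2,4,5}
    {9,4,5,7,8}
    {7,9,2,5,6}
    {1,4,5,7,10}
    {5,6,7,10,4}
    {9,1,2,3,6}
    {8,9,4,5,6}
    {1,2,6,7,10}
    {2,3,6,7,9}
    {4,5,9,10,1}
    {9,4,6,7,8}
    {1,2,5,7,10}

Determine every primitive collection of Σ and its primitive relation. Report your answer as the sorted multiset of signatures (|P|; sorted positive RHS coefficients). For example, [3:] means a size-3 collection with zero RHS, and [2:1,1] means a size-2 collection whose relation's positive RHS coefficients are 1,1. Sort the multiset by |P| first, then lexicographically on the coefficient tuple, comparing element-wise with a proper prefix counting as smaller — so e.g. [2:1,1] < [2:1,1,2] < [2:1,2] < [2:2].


Δ(Σ) — 10 vertices, 12 min non-faces:

  {3,5}:  v_{3} + v_{5} = 0 — sig = [2:]
  {3,10}:  v_{3} + v_{10} = v_{1} + v_{6} — sig = [2:1,1]
  {1,8}:  v_{1} + v_{8} = v_{4} + v_{5} + v_{6} — sig = [2:1,1,1]
  {2,8}:  v_{2} + v_{8} = v_{5} + v_{7} + v_{9} — sig = [2:1,1,1]
  {3,8}:  v_{3} + v_{8} = v_{4} + v_{6} + v_{7} + v_{9} — sig = [2:1,1,1,1]
  {8,10}:  v_{8} + v_{10} = v_{4} + 2·v_{5} + 2·v_{6} — sig = [2:1,2,2]
  {1,7,9}:  v_{1} + v_{7} + v_{9} = 0 — sig = [3:]
  {2,4,6}:  v_{2} + v_{4} + v_{6} = 0 — sig = [3:]
  {1,5,6}:  v_{1} + v_{5} + v_{6} = v_{10} — sig = [3:1]
  {2,4,10}:  v_{2} + v_{4} + v_{10} = v_{1} + v_{5} — sig = [3:1,1]
  {7,9,10}:  v_{7} + v_{9} + v_{10} = v_{5} + v_{6} — sig = [3:1,1]
  {4,5,6,7,9}:  v_{4} + v_{5} + v_{6} + v_{7} + v_{9} = v_{8} — sig = [5:1]

Hence PRS(X_Σ) =
[[2:], [2:1,1], [2:1,1,1], [2:1,1,1], [2:1,1,1,1], [2:1,2,2], [3:], [3:], [3:1], [3:1,1], [3:1,1], [5:1]]


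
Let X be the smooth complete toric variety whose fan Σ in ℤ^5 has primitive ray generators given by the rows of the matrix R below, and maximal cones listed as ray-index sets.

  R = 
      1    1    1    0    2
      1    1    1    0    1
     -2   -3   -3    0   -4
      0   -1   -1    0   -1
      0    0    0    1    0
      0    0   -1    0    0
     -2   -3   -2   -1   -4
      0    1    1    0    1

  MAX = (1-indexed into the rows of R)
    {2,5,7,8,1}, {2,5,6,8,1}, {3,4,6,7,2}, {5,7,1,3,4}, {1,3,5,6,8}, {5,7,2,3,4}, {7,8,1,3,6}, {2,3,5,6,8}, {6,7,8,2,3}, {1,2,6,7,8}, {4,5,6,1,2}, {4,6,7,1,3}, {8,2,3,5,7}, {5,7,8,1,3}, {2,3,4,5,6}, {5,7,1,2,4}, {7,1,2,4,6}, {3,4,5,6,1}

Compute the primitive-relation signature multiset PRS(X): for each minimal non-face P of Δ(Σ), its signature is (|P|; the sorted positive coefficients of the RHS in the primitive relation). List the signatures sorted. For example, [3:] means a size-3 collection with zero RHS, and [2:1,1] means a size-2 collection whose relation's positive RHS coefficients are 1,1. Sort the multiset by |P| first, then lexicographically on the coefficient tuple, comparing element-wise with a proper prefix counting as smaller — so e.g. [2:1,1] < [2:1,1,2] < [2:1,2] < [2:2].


Minimal non-faces — 3 found among 8 rays, 18 max cones:

  • {4,8}:  v_{4} + v_{8} = 0 — sig = [2:]
  • {1,2,3}:  v_{1} + v_{2} + v_{3} = v_{4} — sig = [3:1]
  • {5,6,7}:  v_{5} + v_{6} + v_{7} = v_{3} — sig = [3:1]

so the primitive-relation signature multiset is
    |P|=2: 1 collection, coeffs ()
    |P|=3: 2 collections, coeffs (1), (1)


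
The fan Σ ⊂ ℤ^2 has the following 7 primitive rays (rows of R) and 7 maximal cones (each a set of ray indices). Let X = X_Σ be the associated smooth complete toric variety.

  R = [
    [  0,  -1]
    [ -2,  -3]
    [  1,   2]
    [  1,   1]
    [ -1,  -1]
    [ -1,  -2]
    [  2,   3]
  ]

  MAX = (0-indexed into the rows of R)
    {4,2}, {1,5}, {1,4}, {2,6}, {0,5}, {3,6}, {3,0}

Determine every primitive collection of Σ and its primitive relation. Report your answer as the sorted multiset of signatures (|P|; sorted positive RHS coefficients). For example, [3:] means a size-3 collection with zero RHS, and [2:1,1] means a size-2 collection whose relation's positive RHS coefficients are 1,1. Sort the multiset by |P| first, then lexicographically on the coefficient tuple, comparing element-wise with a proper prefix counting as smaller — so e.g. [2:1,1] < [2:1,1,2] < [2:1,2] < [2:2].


14 collections generate NE(X_Σ); each relation:

  • {1,6}:  v_{1} + v_{6} = 0  ⟹  sig = [2:]
  • {2,5}:  v_{2} + v_{5} = 0  ⟹  sig = [2:]
  • {3,4}:  v_{3} + v_{4} = 0  ⟹  sig = [2:]
  • {0,2}:  v_{0} + v_{2} = v_{3}  ⟹  sig = [2:1]
  • {0,4}:  v_{0} + v_{4} = v_{5}  ⟹  sig = [2:1]
  • {1,2}:  v_{1} + v_{2} = v_{4}  ⟹  sig = [2:1]
  • {1,3}:  v_{1} + v_{3} = v_{5}  ⟹  sig = [2:1]
  • {2,3}:  v_{2} + v_{3} = v_{6}  ⟹  sig = [2:1]
  • {3,5}:  v_{3} + v_{5} = v_{0}  ⟹  sig = [2:1]
  • {4,5}:  v_{4} + v_{5} = v_{1}  ⟹  sig = [2:1]
  • {4,6}:  v_{4} + v_{6} = v_{2}  ⟹  sig = [2:1]
  • {5,6}:  v_{5} + v_{6} = v_{3}  ⟹  sig = [2:1]
  • {0,1}:  v_{0} + v_{1} = 2·v_{5}  ⟹  sig = [2:2]
  • {0,6}:  v_{0} + v_{6} = 2·v_{3}  ⟹  sig = [2:2]

Hence PRS(X_Σ) =
{ [2:] ×3,  [2:1] ×9,  [2:2] ×2 }


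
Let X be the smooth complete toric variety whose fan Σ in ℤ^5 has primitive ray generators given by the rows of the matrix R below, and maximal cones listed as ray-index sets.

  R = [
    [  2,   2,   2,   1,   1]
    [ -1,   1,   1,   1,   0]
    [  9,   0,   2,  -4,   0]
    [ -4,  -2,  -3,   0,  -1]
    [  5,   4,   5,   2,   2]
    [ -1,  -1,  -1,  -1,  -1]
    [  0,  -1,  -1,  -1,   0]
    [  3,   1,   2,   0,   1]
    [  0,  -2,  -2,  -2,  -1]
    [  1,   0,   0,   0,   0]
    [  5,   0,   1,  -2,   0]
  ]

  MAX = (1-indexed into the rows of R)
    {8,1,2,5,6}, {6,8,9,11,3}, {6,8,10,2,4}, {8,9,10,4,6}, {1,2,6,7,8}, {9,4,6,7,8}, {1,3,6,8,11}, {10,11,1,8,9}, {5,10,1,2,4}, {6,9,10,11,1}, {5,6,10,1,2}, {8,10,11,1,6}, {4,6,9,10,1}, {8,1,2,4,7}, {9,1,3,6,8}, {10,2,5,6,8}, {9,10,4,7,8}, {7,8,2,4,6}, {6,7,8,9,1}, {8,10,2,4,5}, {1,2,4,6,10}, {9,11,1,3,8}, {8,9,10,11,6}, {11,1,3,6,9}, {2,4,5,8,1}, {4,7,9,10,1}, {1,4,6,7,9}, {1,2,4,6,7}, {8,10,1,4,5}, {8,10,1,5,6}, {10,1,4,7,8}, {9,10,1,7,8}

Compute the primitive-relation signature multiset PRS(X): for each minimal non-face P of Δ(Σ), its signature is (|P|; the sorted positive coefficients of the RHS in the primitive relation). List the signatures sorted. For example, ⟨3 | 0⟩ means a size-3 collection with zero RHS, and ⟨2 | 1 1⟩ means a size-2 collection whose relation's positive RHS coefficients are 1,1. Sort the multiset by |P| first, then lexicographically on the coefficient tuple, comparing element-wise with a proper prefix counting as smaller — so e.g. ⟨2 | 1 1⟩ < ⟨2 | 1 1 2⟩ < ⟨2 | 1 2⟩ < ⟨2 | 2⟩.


Minimal non-faces — 20 found among 11 rays, 32 max cones:

  P = {2,9}:  v_{2} + v_{9} = v_{6} — sig = ⟨2 | 1⟩
  P = {3,4}:  v_{3} + v_{4} = v_{9} + v_{11} — sig = ⟨2 | 1 1⟩
  P = {4,11}:  v_{4} + v_{11} = v_{9} + v_{10} — sig = ⟨2 | 1 1⟩
  P = {5,7}:  v_{5} + v_{7} = v_{1} + v_{8} — sig = ⟨2 | 1 1⟩
  P = {5,9}:  v_{5} + v_{9} = v_{1} + v_{6} + v_{8} + v_{10} — sig = ⟨2 | 1 1 1 1⟩
  P = {2,3}:  v_{2} + v_{3} = v_{1} + 2·v_{6} + v_{8} + v_{11} — sig = ⟨2 | 1 1 1 2⟩
  P = {2,11}:  v_{2} + v_{11} = v_{1} + 2·v_{6} + v_{8} + v_{10} — sig = ⟨2 | 1 1 1 2⟩
  P = {7,11}:  v_{7} + v_{11} = v_{1} + v_{8} + 2·v_{9} — sig = ⟨2 | 1 1 2⟩
  P = {3,5}:  v_{3} + v_{5} = 2·v_{1} + 2·v_{6} + 2·v_{8} + v_{10} + v_{11} — sig = ⟨2 | 1 1 2 2 2⟩
  P = {3,7}:  v_{3} + v_{7} = 2·v_{1} + v_{6} + 2·v_{8} + 3·v_{9} — sig = ⟨2 | 1 2 2 3⟩
  P = {3,10}:  v_{3} + v_{10} = 2·v_{11} — sig = ⟨2 | 2⟩
  P = {5,11}:  v_{5} + v_{11} = 2·v_{1} + 2·v_{6} + 2·v_{8} + 2·v_{10} — sig = ⟨2 | 2 2 2 2⟩
  P = {2,7,10}:  v_{2} + v_{7} + v_{10} = 0 — sig = ⟨3 | 0⟩
  P = {6,7,10}:  v_{6} + v_{7} + v_{10} = v_{9} — sig = ⟨3 | 1⟩
  P = {4,5,6}:  v_{4} + v_{5} + v_{6} = v_{2} + v_{10} — sig = ⟨3 | 1 1⟩
  P = {1,4,6,8}:  v_{1} + v_{4} + v_{6} + v_{8} = 0 — sig = ⟨4 | 0⟩
  P = {1,2,8,10}:  v_{1} + v_{2} + v_{8} + v_{10} = v_{5} — sig = ⟨4 | 1⟩
  P = {1,4,8,9}:  v_{1} + v_{4} + v_{8} + v_{9} = v_{7} + v_{10} — sig = ⟨4 | 1 1⟩
  P = {1,6,8,9,10}:  v_{1} + v_{6} + v_{8} + v_{9} + v_{10} = v_{11} — sig = ⟨5 | 1⟩
  P = {1,6,8,9,11}:  v_{1} + v_{6} + v_{8} + v_{9} + v_{11} = v_{3} — sig = ⟨5 | 1⟩

so the primitive-relation signature multiset is
    ⟨2 | 1⟩
    ⟨2 | 1 1⟩
    ⟨2 | 1 1⟩
    ⟨2 | 1 1⟩
    ⟨2 | 1 1 1 1⟩
    ⟨2 | 1 1 1 2⟩
    ⟨2 | 1 1 1 2⟩
    ⟨2 | 1 1 2⟩
    ⟨2 | 1 1 2 2 2⟩
    ⟨2 | 1 2 2 3⟩
    ⟨2 | 2⟩
    ⟨2 | 2 2 2 2⟩
    ⟨3 | 0⟩
    ⟨3 | 1⟩
    ⟨3 | 1 1⟩
    ⟨4 | 0⟩
    ⟨4 | 1⟩
    ⟨4 | 1 1⟩
    ⟨5 | 1⟩
    ⟨5 | 1⟩


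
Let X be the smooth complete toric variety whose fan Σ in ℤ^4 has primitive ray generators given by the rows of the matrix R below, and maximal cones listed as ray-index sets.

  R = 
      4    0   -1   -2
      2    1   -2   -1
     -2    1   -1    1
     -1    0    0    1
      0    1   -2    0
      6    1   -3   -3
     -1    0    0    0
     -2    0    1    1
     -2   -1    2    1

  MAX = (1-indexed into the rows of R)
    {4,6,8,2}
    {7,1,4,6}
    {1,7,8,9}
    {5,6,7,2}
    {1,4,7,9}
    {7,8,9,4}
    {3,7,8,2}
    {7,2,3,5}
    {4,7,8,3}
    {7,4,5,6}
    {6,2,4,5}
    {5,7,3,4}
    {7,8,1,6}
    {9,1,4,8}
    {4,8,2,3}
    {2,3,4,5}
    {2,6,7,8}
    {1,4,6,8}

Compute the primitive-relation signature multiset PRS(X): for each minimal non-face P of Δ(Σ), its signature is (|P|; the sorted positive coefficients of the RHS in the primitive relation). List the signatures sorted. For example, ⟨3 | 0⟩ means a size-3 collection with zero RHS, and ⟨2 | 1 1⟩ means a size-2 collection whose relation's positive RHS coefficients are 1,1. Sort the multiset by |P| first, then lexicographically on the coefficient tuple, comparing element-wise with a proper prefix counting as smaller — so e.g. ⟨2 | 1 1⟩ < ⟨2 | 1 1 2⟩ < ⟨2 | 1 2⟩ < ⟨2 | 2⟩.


Σ has 12 primitive collections:

  • {2,9}:  v_{2} + v_{9} = 0  →  sig = ⟨2 | 0⟩
  • {1,2}:  v_{1} + v_{2} = v_{6}  →  sig = ⟨2 | 1⟩
  • {1,3}:  v_{1} + v_{3} = v_{2}  →  sig = ⟨2 | 1⟩
  • {5,8}:  v_{5} + v_{8} = v_{3}  →  sig = ⟨2 | 1⟩
  • {6,9}:  v_{6} + v_{9} = v_{1}  →  sig = ⟨2 | 1⟩
  • {5,9}:  v_{5} + v_{9} = v_{4} + v_{7}  →  sig = ⟨2 | 1 1⟩
  • {1,5}:  v_{1} + v_{5} = v_{4} + v_{6} + v_{7}  →  sig = ⟨2 | 1 1 1⟩
  • {3,9}:  v_{3} + v_{9} = v_{4} + v_{7} + v_{8}  →  sig = ⟨2 | 1 1 1⟩
  • {3,6}:  v_{3} + v_{6} = 2·v_{2}  →  sig = ⟨2 | 2⟩
  • {2,4,7}:  v_{2} + v_{4} + v_{7} = v_{5}  →  sig = ⟨3 | 1⟩
  • {1,4,7,8}:  v_{1} + v_{4} + v_{7} + v_{8} = 0  →  sig = ⟨4 | 0⟩
  • {4,6,7,8}:  v_{4} + v_{6} + v_{7} + v_{8} = v_{2}  →  sig = ⟨4 | 1⟩

Sorted signature multiset PRS(X):
{ ⟨2 | 0⟩,  ⟨2 | 1⟩ ×4,  ⟨2 | 1 1⟩,  ⟨2 | 1 1 1⟩ ×2,  ⟨2 | 2⟩,  ⟨3 | 1⟩,  ⟨4 | 0⟩,  ⟨4 | 1⟩ }


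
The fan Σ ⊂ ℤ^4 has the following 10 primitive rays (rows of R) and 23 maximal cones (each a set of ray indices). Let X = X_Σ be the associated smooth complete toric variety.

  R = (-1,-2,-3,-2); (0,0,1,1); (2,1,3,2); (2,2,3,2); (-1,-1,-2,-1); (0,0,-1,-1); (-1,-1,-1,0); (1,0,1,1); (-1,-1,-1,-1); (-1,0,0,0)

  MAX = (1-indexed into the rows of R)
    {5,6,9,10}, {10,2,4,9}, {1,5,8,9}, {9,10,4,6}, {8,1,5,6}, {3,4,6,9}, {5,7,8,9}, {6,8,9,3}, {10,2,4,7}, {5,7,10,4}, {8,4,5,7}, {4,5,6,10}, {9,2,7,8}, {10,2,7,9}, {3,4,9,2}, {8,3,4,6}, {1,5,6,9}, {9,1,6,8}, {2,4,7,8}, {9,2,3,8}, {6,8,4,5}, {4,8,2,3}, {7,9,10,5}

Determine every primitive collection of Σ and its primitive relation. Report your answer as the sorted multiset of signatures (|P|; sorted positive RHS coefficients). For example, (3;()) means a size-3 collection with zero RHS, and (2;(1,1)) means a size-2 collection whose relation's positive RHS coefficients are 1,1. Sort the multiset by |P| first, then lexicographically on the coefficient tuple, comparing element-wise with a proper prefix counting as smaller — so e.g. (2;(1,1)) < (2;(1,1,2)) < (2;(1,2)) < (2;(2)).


|primitive collections| = 16. Relations:

  P = {2,6}:  v_{2} + v_{6} = 0  ⟹  sig = (2;())
  P = {2,5}:  v_{2} + v_{5} = v_{7}  ⟹  sig = (2;(1))
  P = {3,5}:  v_{3} + v_{5} = v_{8}  ⟹  sig = (2;(1))
  P = {6,7}:  v_{6} + v_{7} = v_{5}  ⟹  sig = (2;(1))
  P = {8,10}:  v_{8} + v_{10} = v_{2}  ⟹  sig = (2;(1))
  P = {1,4}:  v_{1} + v_{4} = v_{6} + v_{8}  ⟹  sig = (2;(1,1))
  P = {1,10}:  v_{1} + v_{10} = v_{5} + v_{9}  ⟹  sig = (2;(1,1))
  P = {3,7}:  v_{3} + v_{7} = v_{2} + v_{8}  ⟹  sig = (2;(1,1))
  P = {1,2}:  v_{1} + v_{2} = v_{5} + v_{8} + v_{9}  ⟹  sig = (2;(1,1,1))
  P = {3,10}:  v_{3} + v_{10} = v_{2} + v_{4} + v_{9}  ⟹  sig = (2;(1,1,1))
  P = {1,3}:  v_{1} + v_{3} = v_{6} + 2·v_{8} + v_{9}  ⟹  sig = (2;(1,1,2))
  P = {1,7}:  v_{1} + v_{7} = 2·v_{5} + v_{8} + v_{9}  ⟹  sig = (2;(1,1,2))
  P = {4,5,9}:  v_{4} + v_{5} + v_{9} = 0  ⟹  sig = (3;())
  P = {4,7,9}:  v_{4} + v_{7} + v_{9} = v_{2}  ⟹  sig = (3;(1))
  P = {4,8,9}:  v_{4} + v_{8} + v_{9} = v_{3}  ⟹  sig = (3;(1))
  P = {5,6,8,9}:  v_{5} + v_{6} + v_{8} + v_{9} = v_{1}  ⟹  sig = (4;(1))

Hence PRS(X_Σ) =
{ (2;()),  (2;(1)) ×4,  (2;(1,1)) ×3,  (2;(1,1,1)) ×2,  (2;(1,1,2)) ×2,  (3;()),  (3;(1)) ×2,  (4;(1)) }


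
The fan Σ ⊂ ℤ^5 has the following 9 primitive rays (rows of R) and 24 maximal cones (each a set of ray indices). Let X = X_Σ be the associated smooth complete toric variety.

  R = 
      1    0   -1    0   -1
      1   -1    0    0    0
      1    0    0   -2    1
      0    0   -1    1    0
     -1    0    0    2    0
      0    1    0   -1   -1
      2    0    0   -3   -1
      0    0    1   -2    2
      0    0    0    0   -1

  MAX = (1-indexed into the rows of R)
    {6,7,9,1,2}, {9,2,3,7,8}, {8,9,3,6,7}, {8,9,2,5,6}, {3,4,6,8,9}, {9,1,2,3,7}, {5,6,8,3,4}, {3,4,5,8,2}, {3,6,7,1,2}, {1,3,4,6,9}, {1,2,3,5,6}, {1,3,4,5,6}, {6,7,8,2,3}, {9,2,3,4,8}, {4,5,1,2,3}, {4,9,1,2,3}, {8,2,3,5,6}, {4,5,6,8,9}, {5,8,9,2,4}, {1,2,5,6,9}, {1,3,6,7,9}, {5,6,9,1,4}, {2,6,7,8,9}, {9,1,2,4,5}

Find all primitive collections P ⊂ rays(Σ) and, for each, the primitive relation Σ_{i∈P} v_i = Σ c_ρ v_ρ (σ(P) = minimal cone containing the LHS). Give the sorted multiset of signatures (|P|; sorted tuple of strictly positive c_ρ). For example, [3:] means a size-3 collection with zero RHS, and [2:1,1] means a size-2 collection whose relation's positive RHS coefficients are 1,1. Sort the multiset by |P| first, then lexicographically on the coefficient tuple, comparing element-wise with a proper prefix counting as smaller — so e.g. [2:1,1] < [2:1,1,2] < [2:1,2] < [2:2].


Σ has 6 primitive collections:

  P = {1,8}:  v_{1} + v_{8} = v_{3} ; sig = [2:1]
  P = {5,7}:  v_{5} + v_{7} = v_{2} + v_{6} ; sig = [2:1,1]
  P = {4,7}:  v_{4} + v_{7} = v_{1} + v_{3} + v_{9} ; sig = [2:1,1,1]
  P = {3,5,9}:  v_{3} + v_{5} + v_{9} = 0 ; sig = [3:]
  P = {2,4,6}:  v_{2} + v_{4} + v_{6} = v_{1} ; sig = [3:1]
  P = {2,3,6,9}:  v_{2} + v_{3} + v_{6} + v_{9} = v_{7} ; sig = [4:1]

Signatures (|P|; sorted positive RHS coefficients), sorted:
    [2:1]
    [2:1,1]
    [2:1,1,1]
    [3:]
    [3:1]
    [4:1]


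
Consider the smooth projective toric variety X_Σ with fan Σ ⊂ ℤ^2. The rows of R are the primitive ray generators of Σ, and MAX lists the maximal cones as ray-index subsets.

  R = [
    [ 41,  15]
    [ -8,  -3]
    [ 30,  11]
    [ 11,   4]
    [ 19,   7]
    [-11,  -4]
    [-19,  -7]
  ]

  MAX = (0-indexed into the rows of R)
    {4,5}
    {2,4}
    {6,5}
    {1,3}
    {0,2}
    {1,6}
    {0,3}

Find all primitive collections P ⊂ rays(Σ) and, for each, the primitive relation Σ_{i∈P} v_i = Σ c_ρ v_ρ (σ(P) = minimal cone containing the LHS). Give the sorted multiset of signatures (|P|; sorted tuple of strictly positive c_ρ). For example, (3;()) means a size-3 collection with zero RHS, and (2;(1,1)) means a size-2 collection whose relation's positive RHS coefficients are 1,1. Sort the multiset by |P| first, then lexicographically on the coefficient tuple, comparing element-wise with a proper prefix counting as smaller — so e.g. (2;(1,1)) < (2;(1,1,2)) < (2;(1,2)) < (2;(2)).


Δ(Σ) — 7 vertices, 14 min non-faces:

  {3,5}:  v_{3} + v_{5} = 0  ⇒ sig = (2;())
  {4,6}:  v_{4} + v_{6} = 0  ⇒ sig = (2;())
  {0,5}:  v_{0} + v_{5} = v_{2}  ⇒ sig = (2;(1))
  {1,4}:  v_{1} + v_{4} = v_{3}  ⇒ sig = (2;(1))
  {1,5}:  v_{1} + v_{5} = v_{6}  ⇒ sig = (2;(1))
  {2,3}:  v_{2} + v_{3} = v_{0}  ⇒ sig = (2;(1))
  {2,5}:  v_{2} + v_{5} = v_{4}  ⇒ sig = (2;(1))
  {2,6}:  v_{2} + v_{6} = v_{3}  ⇒ sig = (2;(1))
  {3,4}:  v_{3} + v_{4} = v_{2}  ⇒ sig = (2;(1))
  {3,6}:  v_{3} + v_{6} = v_{1}  ⇒ sig = (2;(1))
  {0,4}:  v_{0} + v_{4} = 2·v_{2}  ⇒ sig = (2;(2))
  {0,6}:  v_{0} + v_{6} = 2·v_{3}  ⇒ sig = (2;(2))
  {1,2}:  v_{1} + v_{2} = 2·v_{3}  ⇒ sig = (2;(2))
  {0,1}:  v_{0} + v_{1} = 3·v_{3}  ⇒ sig = (2;(3))

Sorted signature multiset PRS(X):
    |P|=2: 14 collections, coeffs (), (), (1), (1), (1), (1), (1), (1), (1), (1), (2), (2), (2), (3)


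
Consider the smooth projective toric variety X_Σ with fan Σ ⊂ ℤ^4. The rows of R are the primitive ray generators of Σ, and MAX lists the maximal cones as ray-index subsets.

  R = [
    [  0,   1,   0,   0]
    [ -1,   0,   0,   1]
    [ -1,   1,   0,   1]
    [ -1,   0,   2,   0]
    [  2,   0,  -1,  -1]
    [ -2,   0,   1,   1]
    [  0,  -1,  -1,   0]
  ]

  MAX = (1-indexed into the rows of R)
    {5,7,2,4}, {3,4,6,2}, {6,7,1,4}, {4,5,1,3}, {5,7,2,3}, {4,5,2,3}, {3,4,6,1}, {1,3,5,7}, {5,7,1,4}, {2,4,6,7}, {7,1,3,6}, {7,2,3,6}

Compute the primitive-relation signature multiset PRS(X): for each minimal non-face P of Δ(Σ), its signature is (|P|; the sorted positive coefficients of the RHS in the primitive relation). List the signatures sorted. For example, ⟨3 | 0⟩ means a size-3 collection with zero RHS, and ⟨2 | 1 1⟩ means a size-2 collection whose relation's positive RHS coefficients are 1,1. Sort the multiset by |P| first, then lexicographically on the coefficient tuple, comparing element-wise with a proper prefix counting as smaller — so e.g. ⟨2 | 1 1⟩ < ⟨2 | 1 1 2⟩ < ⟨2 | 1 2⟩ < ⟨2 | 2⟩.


|primitive collections| = 3. Relations:

  P = {5,6}:  v_{5} + v_{6} = 0  ⟹  sig = ⟨2 | 0⟩
  P = {1,2}:  v_{1} + v_{2} = v_{3}  ⟹  sig = ⟨2 | 1⟩
  P = {3,4,7}:  v_{3} + v_{4} + v_{7} = v_{6}  ⟹  sig = ⟨3 | 1⟩

Sorted signature multiset PRS(X):
[⟨2 | 0⟩, ⟨2 | 1⟩, ⟨3 | 1⟩]


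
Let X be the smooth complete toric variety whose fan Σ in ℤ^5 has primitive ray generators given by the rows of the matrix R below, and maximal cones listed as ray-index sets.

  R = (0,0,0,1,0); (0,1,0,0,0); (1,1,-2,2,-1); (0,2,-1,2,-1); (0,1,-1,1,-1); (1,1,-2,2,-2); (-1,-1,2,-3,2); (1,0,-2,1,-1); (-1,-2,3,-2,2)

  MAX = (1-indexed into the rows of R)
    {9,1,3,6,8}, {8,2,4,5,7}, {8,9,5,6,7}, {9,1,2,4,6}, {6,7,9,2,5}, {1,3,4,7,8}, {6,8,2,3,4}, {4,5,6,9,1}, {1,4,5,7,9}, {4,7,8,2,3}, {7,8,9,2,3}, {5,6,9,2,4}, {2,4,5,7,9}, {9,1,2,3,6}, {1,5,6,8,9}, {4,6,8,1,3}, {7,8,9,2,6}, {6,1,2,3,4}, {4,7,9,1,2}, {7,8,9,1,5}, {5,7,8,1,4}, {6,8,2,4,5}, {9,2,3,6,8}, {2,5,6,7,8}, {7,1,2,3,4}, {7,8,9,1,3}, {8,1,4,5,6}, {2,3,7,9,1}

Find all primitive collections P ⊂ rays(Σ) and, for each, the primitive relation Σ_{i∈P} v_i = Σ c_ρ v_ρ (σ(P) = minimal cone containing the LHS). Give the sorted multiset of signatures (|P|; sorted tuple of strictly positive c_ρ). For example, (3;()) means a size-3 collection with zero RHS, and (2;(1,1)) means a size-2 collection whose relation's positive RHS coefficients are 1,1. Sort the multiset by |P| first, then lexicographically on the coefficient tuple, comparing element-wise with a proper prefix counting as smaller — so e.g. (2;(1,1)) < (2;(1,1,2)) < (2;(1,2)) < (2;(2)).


The 9 primitive collections of Σ (r=9, n=5):

  P={3,5}:  v_{3} + v_{5} = v_{4} + v_{8}  →  sig = (2;(1,1))
  P={1,6,7}:  v_{1} + v_{6} + v_{7} = 0  →  sig = (3;())
  P={1,2,5}:  v_{1} + v_{2} + v_{5} = v_{4}  →  sig = (3;(1))
  P={1,2,8}:  v_{1} + v_{2} + v_{8} = v_{3}  →  sig = (3;(1))
  P={4,8,9}:  v_{4} + v_{8} + v_{9} = v_{1}  →  sig = (3;(1))
  P={3,6,7}:  v_{3} + v_{6} + v_{7} = v_{2} + v_{8}  →  sig = (3;(1,1))
  P={4,6,7}:  v_{4} + v_{6} + v_{7} = v_{2} + v_{5}  →  sig = (3;(1,1))
  P={3,4,9}:  v_{3} + v_{4} + v_{9} = 2·v_{1} + v_{2}  →  sig = (3;(1,2))
  P={2,5,8,9}:  v_{2} + v_{5} + v_{8} + v_{9} = 0  →  sig = (4;())

so the primitive-relation signature multiset is
    |P|=2: 1 collection, coeffs (1,1)
    |P|=3: 7 collections, coeffs (), (1), (1), (1), (1,1), (1,1), (1,2)
    |P|=4: 1 collection, coeffs ()


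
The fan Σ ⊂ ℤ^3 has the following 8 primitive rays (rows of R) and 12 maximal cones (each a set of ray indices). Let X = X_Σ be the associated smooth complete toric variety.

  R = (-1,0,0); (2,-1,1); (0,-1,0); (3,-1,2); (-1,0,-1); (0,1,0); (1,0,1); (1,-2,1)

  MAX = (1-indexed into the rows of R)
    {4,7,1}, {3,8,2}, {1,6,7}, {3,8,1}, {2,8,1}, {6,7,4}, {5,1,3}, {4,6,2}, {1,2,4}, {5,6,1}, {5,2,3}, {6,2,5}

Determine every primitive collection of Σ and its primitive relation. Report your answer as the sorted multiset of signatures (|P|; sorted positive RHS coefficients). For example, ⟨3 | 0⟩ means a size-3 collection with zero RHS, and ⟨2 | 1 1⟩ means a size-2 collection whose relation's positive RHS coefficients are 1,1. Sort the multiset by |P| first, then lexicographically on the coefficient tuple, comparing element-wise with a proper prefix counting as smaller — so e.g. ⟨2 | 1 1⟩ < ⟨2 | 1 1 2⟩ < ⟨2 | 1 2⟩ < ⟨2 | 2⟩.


|primitive collections| = 14. Relations:

  P = {3,6}:  v_{3} + v_{6} = 0  →  sig = ⟨2 | 0⟩
  P = {5,7}:  v_{5} + v_{7} = 0  →  sig = ⟨2 | 0⟩
  P = {2,7}:  v_{2} + v_{7} = v_{4}  →  sig = ⟨2 | 1⟩
  P = {4,5}:  v_{4} + v_{5} = v_{2}  →  sig = ⟨2 | 1⟩
  P = {3,7}:  v_{3} + v_{7} = v_{1} + v_{2}  →  sig = ⟨2 | 1 1⟩
  P = {6,8}:  v_{6} + v_{8} = v_{1} + v_{2}  →  sig = ⟨2 | 1 1⟩
  P = {3,4}:  v_{3} + v_{4} = v_{1} + 2·v_{2}  →  sig = ⟨2 | 1 2⟩
  P = {5,8}:  v_{5} + v_{8} = 2·v_{3}  →  sig = ⟨2 | 2⟩
  P = {7,8}:  v_{7} + v_{8} = 2·v_{1} + 2·v_{2}  →  sig = ⟨2 | 2 2⟩
  P = {4,8}:  v_{4} + v_{8} = 2·v_{1} + 3·v_{2}  →  sig = ⟨2 | 2 3⟩
  P = {1,2,3}:  v_{1} + v_{2} + v_{3} = v_{8}  →  sig = ⟨3 | 1⟩
  P = {1,2,5}:  v_{1} + v_{2} + v_{5} = v_{3}  →  sig = ⟨3 | 1⟩
  P = {1,2,6}:  v_{1} + v_{2} + v_{6} = v_{7}  →  sig = ⟨3 | 1⟩
  P = {1,4,6}:  v_{1} + v_{4} + v_{6} = 2·v_{7}  →  sig = ⟨3 | 2⟩

Sorted signature multiset PRS(X):
{ ⟨2 | 0⟩ ×2,  ⟨2 | 1⟩ ×2,  ⟨2 | 1 1⟩ ×2,  ⟨2 | 1 2⟩,  ⟨2 | 2⟩,  ⟨2 | 2 2⟩,  ⟨2 | 2 3⟩,  ⟨3 | 1⟩ ×3,  ⟨3 | 2⟩ }


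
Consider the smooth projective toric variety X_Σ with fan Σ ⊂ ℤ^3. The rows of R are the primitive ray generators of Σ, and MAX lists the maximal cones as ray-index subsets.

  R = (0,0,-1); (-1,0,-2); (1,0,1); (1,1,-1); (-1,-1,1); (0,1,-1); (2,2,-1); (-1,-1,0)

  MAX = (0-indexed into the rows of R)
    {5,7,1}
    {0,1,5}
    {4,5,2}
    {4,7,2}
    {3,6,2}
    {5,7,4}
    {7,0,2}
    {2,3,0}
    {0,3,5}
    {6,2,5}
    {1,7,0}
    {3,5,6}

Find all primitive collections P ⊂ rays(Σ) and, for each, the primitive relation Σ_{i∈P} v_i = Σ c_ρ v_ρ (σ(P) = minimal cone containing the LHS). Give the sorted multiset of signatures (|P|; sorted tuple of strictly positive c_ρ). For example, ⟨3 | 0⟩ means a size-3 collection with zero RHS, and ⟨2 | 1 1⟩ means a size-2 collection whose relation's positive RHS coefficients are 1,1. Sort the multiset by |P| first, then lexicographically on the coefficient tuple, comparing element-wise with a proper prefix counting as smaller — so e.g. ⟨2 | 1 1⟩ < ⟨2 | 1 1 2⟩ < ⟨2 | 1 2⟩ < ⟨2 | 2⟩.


14 minimal non-faces of Δ(Σ) (on 8 rays):

  {3,4}:  v_{3} + v_{4} = 0 — sig = ⟨2 | 0⟩
  {0,4}:  v_{0} + v_{4} = v_{7} — sig = ⟨2 | 1⟩
  {1,2}:  v_{1} + v_{2} = v_{0} — sig = ⟨2 | 1⟩
  {3,7}:  v_{3} + v_{7} = v_{0} — sig = ⟨2 | 1⟩
  {6,7}:  v_{6} + v_{7} = v_{3} — sig = ⟨2 | 1⟩
  {4,6}:  v_{4} + v_{6} = v_{2} + v_{5} — sig = ⟨2 | 1 1⟩
  {1,6}:  v_{1} + v_{6} = v_{0} + v_{3} + v_{5} — sig = ⟨2 | 1 1 1⟩
  {1,3}:  v_{1} + v_{3} = 2·v_{0} + v_{5} — sig = ⟨2 | 1 2⟩
  {1,4}:  v_{1} + v_{4} = v_{5} + 2·v_{7} — sig = ⟨2 | 1 2⟩
  {0,6}:  v_{0} + v_{6} = 2·v_{3} — sig = ⟨2 | 2⟩
  {2,5,7}:  v_{2} + v_{5} + v_{7} = 0 — sig = ⟨3 | 0⟩
  {0,2,5}:  v_{0} + v_{2} + v_{5} = v_{3} — sig = ⟨3 | 1⟩
  {0,5,7}:  v_{0} + v_{5} + v_{7} = v_{1} — sig = ⟨3 | 1⟩
  {2,3,5}:  v_{2} + v_{3} + v_{5} = v_{6} — sig = ⟨3 | 1⟩

Signatures (|P|; sorted positive RHS coefficients), sorted:
    ⟨2 | 0⟩
    ⟨2 | 1⟩
    ⟨2 | 1⟩
    ⟨2 | 1⟩
    ⟨2 | 1⟩
    ⟨2 | 1 1⟩
    ⟨2 | 1 1 1⟩
    ⟨2 | 1 2⟩
    ⟨2 | 1 2⟩
    ⟨2 | 2⟩
    ⟨3 | 0⟩
    ⟨3 | 1⟩
    ⟨3 | 1⟩
    ⟨3 | 1⟩


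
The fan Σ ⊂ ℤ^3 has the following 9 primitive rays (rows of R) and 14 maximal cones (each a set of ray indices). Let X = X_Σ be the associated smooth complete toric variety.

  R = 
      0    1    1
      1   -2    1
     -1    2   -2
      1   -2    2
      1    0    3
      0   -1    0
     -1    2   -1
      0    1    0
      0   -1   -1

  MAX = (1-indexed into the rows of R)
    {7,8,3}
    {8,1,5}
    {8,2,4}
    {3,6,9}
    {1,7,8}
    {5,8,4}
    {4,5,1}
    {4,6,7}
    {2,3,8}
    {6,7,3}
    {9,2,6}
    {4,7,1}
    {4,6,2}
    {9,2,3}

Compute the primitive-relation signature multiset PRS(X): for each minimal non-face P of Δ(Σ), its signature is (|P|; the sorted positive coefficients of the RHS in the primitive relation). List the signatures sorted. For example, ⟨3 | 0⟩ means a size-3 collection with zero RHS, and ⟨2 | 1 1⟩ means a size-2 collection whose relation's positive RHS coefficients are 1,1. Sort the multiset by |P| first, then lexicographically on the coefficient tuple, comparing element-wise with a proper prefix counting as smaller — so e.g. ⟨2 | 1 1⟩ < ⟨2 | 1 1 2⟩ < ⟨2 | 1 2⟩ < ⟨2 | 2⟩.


Primitive collections (18):

  {1,9}:  v_{1} + v_{9} = 0  →  sig = ⟨2 | 0⟩
  {2,7}:  v_{2} + v_{7} = 0  →  sig = ⟨2 | 0⟩
  {3,4}:  v_{3} + v_{4} = 0  →  sig = ⟨2 | 0⟩
  {6,8}:  v_{6} + v_{8} = 0  →  sig = ⟨2 | 0⟩
  {1,2}:  v_{1} + v_{2} = v_{4} + v_{8}  →  sig = ⟨2 | 1 1⟩
  {1,3}:  v_{1} + v_{3} = v_{7} + v_{8}  →  sig = ⟨2 | 1 1⟩
  {1,6}:  v_{1} + v_{6} = v_{4} + v_{7}  →  sig = ⟨2 | 1 1⟩
  {3,5}:  v_{3} + v_{5} = v_{1} + v_{8}  →  sig = ⟨2 | 1 1⟩
  {4,9}:  v_{4} + v_{9} = v_{2} + v_{6}  →  sig = ⟨2 | 1 1⟩
  {5,6}:  v_{5} + v_{6} = v_{1} + v_{4}  →  sig = ⟨2 | 1 1⟩
  {5,9}:  v_{5} + v_{9} = v_{4} + v_{8}  →  sig = ⟨2 | 1 1⟩
  {7,9}:  v_{7} + v_{9} = v_{3} + v_{6}  →  sig = ⟨2 | 1 1⟩
  {8,9}:  v_{8} + v_{9} = v_{2} + v_{3}  →  sig = ⟨2 | 1 1⟩
  {5,7}:  v_{5} + v_{7} = 2·v_{1}  →  sig = ⟨2 | 2⟩
  {2,5}:  v_{2} + v_{5} = 2·v_{4} + 2·v_{8}  →  sig = ⟨2 | 2 2⟩
  {1,4,8}:  v_{1} + v_{4} + v_{8} = v_{5}  →  sig = ⟨3 | 1⟩
  {2,3,6}:  v_{2} + v_{3} + v_{6} = v_{9}  →  sig = ⟨3 | 1⟩
  {4,7,8}:  v_{4} + v_{7} + v_{8} = v_{1}  →  sig = ⟨3 | 1⟩

so the primitive-relation signature multiset is
    |P|=2: 15 collections, coeffs (), (), (), (), (1,1), (1,1), (1,1), (1,1), (1,1), (1,1), (1,1), (1,1), (1,1), (2), (2,2)
    |P|=3: 3 collections, coeffs (1), (1), (1)


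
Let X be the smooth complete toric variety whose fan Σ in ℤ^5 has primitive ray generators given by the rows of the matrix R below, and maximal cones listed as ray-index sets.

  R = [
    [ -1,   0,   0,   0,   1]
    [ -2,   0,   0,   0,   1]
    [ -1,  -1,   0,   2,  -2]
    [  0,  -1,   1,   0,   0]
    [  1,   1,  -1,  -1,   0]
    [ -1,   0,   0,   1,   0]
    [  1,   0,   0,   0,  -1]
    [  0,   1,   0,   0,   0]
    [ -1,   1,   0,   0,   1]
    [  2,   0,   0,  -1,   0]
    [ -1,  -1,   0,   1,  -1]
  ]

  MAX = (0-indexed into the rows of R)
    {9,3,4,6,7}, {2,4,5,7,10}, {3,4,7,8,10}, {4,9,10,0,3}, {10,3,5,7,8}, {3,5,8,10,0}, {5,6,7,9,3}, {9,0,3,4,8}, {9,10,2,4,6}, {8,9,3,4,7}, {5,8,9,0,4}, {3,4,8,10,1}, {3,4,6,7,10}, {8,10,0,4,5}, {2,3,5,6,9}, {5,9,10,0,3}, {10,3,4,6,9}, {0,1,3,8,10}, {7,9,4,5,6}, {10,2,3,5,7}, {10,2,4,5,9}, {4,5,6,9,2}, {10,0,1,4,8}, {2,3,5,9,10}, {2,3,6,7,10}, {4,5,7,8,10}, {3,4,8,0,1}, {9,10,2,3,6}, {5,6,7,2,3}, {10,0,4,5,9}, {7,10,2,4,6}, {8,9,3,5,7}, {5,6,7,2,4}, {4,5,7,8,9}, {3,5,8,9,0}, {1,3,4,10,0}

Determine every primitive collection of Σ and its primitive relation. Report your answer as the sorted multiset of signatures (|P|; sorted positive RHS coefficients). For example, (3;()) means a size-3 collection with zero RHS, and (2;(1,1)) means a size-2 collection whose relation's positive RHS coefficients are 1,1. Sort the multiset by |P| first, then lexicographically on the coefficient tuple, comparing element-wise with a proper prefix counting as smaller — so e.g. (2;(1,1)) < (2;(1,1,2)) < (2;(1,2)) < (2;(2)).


Primitive collections (17):

  P = {0,6}:  v_{0} + v_{6} = 0  ⇒ sig = (2;())
  P = {0,7}:  v_{0} + v_{7} = v_{8}  ⇒ sig = (2;(1))
  P = {6,8}:  v_{6} + v_{8} = v_{7}  ⇒ sig = (2;(1))
  P = {0,2}:  v_{0} + v_{2} = v_{5} + v_{10}  ⇒ sig = (2;(1,1))
  P = {1,5}:  v_{1} + v_{5} = v_{0} + v_{8} + v_{10}  ⇒ sig = (2;(1,1,1))
  P = {1,9}:  v_{1} + v_{9} = v_{0} + v_{3} + v_{4}  ⇒ sig = (2;(1,1,1))
  P = {2,8}:  v_{2} + v_{8} = v_{5} + v_{7} + v_{10}  ⇒ sig = (2;(1,1,1))
  P = {1,6}:  v_{1} + v_{6} = v_{3} + v_{4} + v_{8} + v_{10}  ⇒ sig = (2;(1,1,1,1))
  P = {1,7}:  v_{1} + v_{7} = v_{3} + v_{4} + 2·v_{8} + v_{10}  ⇒ sig = (2;(1,1,1,2))
  P = {1,2}:  v_{1} + v_{2} = v_{8} + 2·v_{10}  ⇒ sig = (2;(1,2))
  P = {3,4,5}:  v_{3} + v_{4} + v_{5} = 0  ⇒ sig = (3;())
  P = {8,9,10}:  v_{8} + v_{9} + v_{10} = 0  ⇒ sig = (3;())
  P = {5,6,10}:  v_{5} + v_{6} + v_{10} = v_{2}  ⇒ sig = (3;(1))
  P = {7,9,10}:  v_{7} + v_{9} + v_{10} = v_{6}  ⇒ sig = (3;(1))
  P = {2,3,4}:  v_{2} + v_{3} + v_{4} = v_{6} + v_{10}  ⇒ sig = (3;(1,1))
  P = {2,7,9}:  v_{2} + v_{7} + v_{9} = v_{5} + 2·v_{6}  ⇒ sig = (3;(1,2))
  P = {0,3,4,8,10}:  v_{0} + v_{3} + v_{4} + v_{8} + v_{10} = v_{1}  ⇒ sig = (5;(1))

Hence PRS(X_Σ) =
{ (2;()),  (2;(1)) ×2,  (2;(1,1)),  (2;(1,1,1)) ×3,  (2;(1,1,1,1)),  (2;(1,1,1,2)),  (2;(1,2)),  (3;()) ×2,  (3;(1)) ×2,  (3;(1,1)),  (3;(1,2)),  (5;(1)) }


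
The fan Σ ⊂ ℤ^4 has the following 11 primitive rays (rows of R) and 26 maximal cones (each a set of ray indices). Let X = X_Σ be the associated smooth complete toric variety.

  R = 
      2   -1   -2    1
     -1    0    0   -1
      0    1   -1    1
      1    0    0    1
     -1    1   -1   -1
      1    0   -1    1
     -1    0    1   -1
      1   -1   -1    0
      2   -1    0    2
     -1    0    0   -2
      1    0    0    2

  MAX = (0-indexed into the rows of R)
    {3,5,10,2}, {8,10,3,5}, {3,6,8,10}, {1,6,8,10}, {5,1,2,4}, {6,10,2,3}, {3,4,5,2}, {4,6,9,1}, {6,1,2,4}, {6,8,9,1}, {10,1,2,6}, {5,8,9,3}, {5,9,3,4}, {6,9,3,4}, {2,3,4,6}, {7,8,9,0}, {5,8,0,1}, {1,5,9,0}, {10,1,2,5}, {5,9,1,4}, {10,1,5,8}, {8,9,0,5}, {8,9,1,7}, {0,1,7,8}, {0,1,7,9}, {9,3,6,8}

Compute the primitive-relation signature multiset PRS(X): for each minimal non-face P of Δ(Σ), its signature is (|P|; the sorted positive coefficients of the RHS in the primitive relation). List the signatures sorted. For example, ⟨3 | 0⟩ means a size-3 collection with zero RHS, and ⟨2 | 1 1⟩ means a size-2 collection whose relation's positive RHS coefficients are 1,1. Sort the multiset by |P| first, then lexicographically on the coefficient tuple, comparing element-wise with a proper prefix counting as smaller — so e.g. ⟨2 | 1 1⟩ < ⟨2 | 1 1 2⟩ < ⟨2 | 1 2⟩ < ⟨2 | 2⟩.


The 20 primitive collections of Σ (r=11, n=4):

  {1,3}:  v_{1} + v_{3} = 0  →  sig = ⟨2 | 0⟩
  {5,6}:  v_{5} + v_{6} = 0  →  sig = ⟨2 | 0⟩
  {9,10}:  v_{9} + v_{10} = 0  →  sig = ⟨2 | 0⟩
  {0,6}:  v_{0} + v_{6} = v_{7}  →  sig = ⟨2 | 1⟩
  {2,9}:  v_{2} + v_{9} = v_{4}  →  sig = ⟨2 | 1⟩
  {4,8}:  v_{4} + v_{8} = v_{5}  →  sig = ⟨2 | 1⟩
  {4,10}:  v_{4} + v_{10} = v_{2}  →  sig = ⟨2 | 1⟩
  {5,7}:  v_{5} + v_{7} = v_{0}  →  sig = ⟨2 | 1⟩
  {2,8}:  v_{2} + v_{8} = v_{5} + v_{10}  →  sig = ⟨2 | 1 1⟩
  {3,7}:  v_{3} + v_{7} = v_{5} + v_{8} + v_{9}  →  sig = ⟨2 | 1 1 1⟩
  {6,7}:  v_{6} + v_{7} = v_{1} + v_{8} + v_{9}  →  sig = ⟨2 | 1 1 1⟩
  {7,10}:  v_{7} + v_{10} = v_{1} + v_{5} + v_{8}  →  sig = ⟨2 | 1 1 1⟩
  {0,3}:  v_{0} + v_{3} = 2·v_{5} + v_{8} + v_{9}  →  sig = ⟨2 | 1 1 2⟩
  {0,10}:  v_{0} + v_{10} = v_{1} + 2·v_{5} + v_{8}  →  sig = ⟨2 | 1 1 2⟩
  {4,7}:  v_{4} + v_{7} = v_{1} + 2·v_{5} + v_{9}  →  sig = ⟨2 | 1 1 2⟩
  {0,4}:  v_{0} + v_{4} = v_{1} + 3·v_{5} + v_{9}  →  sig = ⟨2 | 1 1 3⟩
  {2,7}:  v_{2} + v_{7} = v_{1} + 2·v_{5}  →  sig = ⟨2 | 1 2⟩
  {0,2}:  v_{0} + v_{2} = v_{1} + 3·v_{5}  →  sig = ⟨2 | 1 3⟩
  {1,5,8,9}:  v_{1} + v_{5} + v_{8} + v_{9} = v_{7}  →  sig = ⟨4 | 1⟩
  {0,1,8,9}:  v_{0} + v_{1} + v_{8} + v_{9} = 2·v_{7}  →  sig = ⟨4 | 2⟩

Hence PRS(X_Σ) =
[⟨2 | 0⟩, ⟨2 | 0⟩, ⟨2 | 0⟩, ⟨2 | 1⟩, ⟨2 | 1⟩, ⟨2 | 1⟩, ⟨2 | 1⟩, ⟨2 | 1⟩, ⟨2 | 1 1⟩, ⟨2 | 1 1 1⟩, ⟨2 | 1 1 1⟩, ⟨2 | 1 1 1⟩, ⟨2 | 1 1 2⟩, ⟨2 | 1 1 2⟩, ⟨2 | 1 1 2⟩, ⟨2 | 1 1 3⟩, ⟨2 | 1 2⟩, ⟨2 | 1 3⟩, ⟨4 | 1⟩, ⟨4 | 2⟩]
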